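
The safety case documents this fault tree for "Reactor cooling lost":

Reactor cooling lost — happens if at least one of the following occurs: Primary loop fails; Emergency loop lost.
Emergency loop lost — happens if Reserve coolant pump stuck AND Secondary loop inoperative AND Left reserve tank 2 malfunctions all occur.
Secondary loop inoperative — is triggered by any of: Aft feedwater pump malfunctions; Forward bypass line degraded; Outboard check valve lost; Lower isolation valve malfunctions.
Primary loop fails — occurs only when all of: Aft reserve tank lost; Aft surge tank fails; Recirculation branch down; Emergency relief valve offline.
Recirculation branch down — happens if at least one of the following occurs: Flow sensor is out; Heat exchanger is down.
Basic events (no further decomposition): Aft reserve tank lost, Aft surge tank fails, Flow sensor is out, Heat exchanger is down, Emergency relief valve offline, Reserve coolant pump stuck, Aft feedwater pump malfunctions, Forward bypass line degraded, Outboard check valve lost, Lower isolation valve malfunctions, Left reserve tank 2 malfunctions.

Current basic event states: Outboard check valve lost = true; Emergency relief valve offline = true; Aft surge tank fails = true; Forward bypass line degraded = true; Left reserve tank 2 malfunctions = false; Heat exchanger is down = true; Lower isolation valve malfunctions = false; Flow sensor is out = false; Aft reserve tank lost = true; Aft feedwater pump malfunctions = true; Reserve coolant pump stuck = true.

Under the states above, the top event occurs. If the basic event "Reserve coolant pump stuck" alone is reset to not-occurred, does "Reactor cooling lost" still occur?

Counterfactual: set "Reserve coolant pump stuck" to not occurred.
Recirculation branch down [OR]: Flow sensor is out=not, Heat exchanger is down=occurs → at least one input occurs → occurs.
Primary loop fails [AND]: Aft reserve tank lost=occurs, Aft surge tank fails=occurs, Recirculation branch down=occurs, Emergency relief valve offline=occurs → all inputs occur → occurs.
Secondary loop inoperative [OR]: Aft feedwater pump malfunctions=occurs, Forward bypass line degraded=occurs, Outboard check valve lost=occurs, Lower isolation valve malfunctions=not → at least one input occurs → occurs.
Emergency loop lost [AND]: Reserve coolant pump stuck=not, Secondary loop inoperative=occurs, Left reserve tank 2 malfunctions=not → not all inputs occur → does not occur.
Reactor cooling lost [OR]: Primary loop fails=occurs, Emergency loop lost=not → at least one input occurs → occurs.

Yes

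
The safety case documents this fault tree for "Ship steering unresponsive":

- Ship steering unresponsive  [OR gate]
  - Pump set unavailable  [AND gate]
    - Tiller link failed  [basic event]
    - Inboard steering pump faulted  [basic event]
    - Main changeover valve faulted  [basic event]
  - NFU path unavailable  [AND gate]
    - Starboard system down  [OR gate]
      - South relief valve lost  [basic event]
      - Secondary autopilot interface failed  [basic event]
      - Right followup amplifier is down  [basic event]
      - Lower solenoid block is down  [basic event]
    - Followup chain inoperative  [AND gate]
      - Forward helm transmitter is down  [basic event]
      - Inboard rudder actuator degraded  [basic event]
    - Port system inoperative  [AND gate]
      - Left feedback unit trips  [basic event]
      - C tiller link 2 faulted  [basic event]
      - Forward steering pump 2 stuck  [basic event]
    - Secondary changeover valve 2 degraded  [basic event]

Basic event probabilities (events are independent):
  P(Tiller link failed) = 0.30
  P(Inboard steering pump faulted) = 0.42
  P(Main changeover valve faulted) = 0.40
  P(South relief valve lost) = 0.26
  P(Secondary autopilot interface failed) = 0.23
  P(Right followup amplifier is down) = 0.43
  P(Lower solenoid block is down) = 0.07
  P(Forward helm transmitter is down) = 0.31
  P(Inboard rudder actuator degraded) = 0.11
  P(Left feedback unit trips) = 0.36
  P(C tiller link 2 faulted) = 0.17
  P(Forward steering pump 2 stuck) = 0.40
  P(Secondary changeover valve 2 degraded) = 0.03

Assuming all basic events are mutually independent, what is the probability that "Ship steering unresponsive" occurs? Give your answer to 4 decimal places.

0.0504

P(Pump set unavailable) [AND] = 0.30 × 0.42 × 0.40 = 0.050400
P(Starboard system down) [OR] = 1 − (1−0.26) × (1−0.23) × (1−0.43) × (1−0.07) = 0.697949
P(Followup chain inoperative) [AND] = 0.31 × 0.11 = 0.034100
P(Port system inoperative) [AND] = 0.36 × 0.17 × 0.40 = 0.024480
P(NFU path unavailable) [AND] = 0.697949 × 0.034100 × 0.024480 × 0.03 = 0.000017
P(Ship steering unresponsive) [OR] = 1 − (1−0.050400) × (1−0.000017) = 0.050416
Rounded to 4 decimal places: P(Ship steering unresponsive) ≈ 0.0504.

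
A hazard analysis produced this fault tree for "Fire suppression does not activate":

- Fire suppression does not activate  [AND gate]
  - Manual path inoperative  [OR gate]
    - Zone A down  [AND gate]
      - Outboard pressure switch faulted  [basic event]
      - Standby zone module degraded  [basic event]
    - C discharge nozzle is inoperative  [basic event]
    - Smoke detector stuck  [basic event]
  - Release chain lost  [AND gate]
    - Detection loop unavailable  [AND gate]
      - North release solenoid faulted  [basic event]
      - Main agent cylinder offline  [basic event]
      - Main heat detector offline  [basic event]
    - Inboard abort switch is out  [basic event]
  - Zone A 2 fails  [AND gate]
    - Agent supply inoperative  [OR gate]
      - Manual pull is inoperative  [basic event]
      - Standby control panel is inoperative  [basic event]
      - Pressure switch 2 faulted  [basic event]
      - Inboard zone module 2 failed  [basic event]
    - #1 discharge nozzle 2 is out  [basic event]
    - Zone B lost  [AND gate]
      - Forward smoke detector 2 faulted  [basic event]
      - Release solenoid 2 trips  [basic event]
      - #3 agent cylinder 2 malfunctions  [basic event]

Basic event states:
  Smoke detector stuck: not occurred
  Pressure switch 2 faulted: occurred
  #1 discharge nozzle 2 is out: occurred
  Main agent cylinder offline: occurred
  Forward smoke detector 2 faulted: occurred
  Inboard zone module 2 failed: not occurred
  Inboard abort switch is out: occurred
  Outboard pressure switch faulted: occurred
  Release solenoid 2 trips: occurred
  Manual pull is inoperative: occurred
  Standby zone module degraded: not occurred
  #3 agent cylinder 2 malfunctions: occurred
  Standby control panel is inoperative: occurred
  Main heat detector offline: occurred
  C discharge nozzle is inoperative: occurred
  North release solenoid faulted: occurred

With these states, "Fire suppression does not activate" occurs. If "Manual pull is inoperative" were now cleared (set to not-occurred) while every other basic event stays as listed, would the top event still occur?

Counterfactual: set "Manual pull is inoperative" to not occurred.
Zone A down [AND]: Outboard pressure switch faulted=occurs, Standby zone module degraded=not → not all inputs occur → does not occur.
Manual path inoperative [OR]: Zone A down=not, C discharge nozzle is inoperative=occurs, Smoke detector stuck=not → at least one input occurs → occurs.
Detection loop unavailable [AND]: North release solenoid faulted=occurs, Main agent cylinder offline=occurs, Main heat detector offline=occurs → all inputs occur → occurs.
Release chain lost [AND]: Detection loop unavailable=occurs, Inboard abort switch is out=occurs → all inputs occur → occurs.
Agent supply inoperative [OR]: Manual pull is inoperative=not, Standby control panel is inoperative=occurs, Pressure switch 2 faulted=occurs, Inboard zone module 2 failed=not → at least one input occurs → occurs.
Zone B lost [AND]: Forward smoke detector 2 faulted=occurs, Release solenoid 2 trips=occurs, #3 agent cylinder 2 malfunctions=occurs → all inputs occur → occurs.
Zone A 2 fails [AND]: Agent supply inoperative=occurs, #1 discharge nozzle 2 is out=occurs, Zone B lost=occurs → all inputs occur → occurs.
Fire suppression does not activate [AND]: Manual path inoperative=occurs, Release chain lost=occurs, Zone A 2 fails=occurs → all inputs occur → occurs.

Yes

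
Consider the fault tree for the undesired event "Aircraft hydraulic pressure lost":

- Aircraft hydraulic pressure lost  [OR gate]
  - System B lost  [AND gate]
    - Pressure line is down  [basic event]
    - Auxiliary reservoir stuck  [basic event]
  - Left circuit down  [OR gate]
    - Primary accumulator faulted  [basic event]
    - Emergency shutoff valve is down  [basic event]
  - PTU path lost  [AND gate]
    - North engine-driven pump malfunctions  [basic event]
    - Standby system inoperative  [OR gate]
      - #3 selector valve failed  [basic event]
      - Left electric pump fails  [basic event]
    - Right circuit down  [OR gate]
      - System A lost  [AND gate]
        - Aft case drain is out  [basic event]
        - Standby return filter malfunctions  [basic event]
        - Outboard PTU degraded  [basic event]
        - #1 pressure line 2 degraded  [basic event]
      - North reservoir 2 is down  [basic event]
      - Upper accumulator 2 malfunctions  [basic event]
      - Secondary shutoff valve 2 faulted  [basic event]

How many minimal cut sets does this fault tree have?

System B lost [AND]: one cut set from each child combined → 1 × 1 = 1 cut set(s).
Left circuit down [OR]: union of children's cut sets → 2 cut set(s).
Standby system inoperative [OR]: union of children's cut sets → 2 cut set(s).
System A lost [AND]: one cut set from each child combined → 1 × 1 × 1 × 1 = 1 cut set(s).
Right circuit down [OR]: union of children's cut sets → 4 cut set(s).
PTU path lost [AND]: one cut set from each child combined → 1 × 2 × 4 = 8 cut set(s).
Aircraft hydraulic pressure lost [OR]: union of children's cut sets → 11 cut set(s).

11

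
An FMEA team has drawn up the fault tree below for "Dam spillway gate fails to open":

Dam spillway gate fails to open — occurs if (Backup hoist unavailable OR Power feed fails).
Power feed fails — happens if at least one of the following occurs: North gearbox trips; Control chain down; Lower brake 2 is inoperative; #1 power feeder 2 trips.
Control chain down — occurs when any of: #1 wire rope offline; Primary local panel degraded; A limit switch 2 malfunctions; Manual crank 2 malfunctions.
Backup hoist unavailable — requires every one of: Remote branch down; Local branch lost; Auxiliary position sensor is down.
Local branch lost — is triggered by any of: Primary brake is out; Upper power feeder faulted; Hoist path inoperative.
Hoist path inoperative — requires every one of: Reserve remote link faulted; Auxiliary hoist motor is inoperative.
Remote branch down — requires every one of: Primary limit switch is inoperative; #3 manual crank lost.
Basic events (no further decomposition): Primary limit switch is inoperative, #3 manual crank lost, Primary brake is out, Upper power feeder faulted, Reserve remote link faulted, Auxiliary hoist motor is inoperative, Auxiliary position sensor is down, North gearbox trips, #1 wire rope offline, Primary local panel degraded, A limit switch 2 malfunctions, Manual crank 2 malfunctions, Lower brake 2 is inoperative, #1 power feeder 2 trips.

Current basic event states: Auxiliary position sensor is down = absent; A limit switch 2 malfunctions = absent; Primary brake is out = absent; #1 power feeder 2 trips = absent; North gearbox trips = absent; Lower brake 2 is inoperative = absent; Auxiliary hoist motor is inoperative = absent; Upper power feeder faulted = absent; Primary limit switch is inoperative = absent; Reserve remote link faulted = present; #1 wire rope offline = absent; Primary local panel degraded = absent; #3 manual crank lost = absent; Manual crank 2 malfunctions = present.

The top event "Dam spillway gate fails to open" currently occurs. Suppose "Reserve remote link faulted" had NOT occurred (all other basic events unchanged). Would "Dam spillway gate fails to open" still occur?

Counterfactual: set "Reserve remote link faulted" to not occurred.
Remote branch down [AND]: Primary limit switch is inoperative=not, #3 manual crank lost=not → not all inputs occur → does not occur.
Hoist path inoperative [AND]: Reserve remote link faulted=not, Auxiliary hoist motor is inoperative=not → not all inputs occur → does not occur.
Local branch lost [OR]: Primary brake is out=not, Upper power feeder faulted=not, Hoist path inoperative=not → no input occurs → does not occur.
Backup hoist unavailable [AND]: Remote branch down=not, Local branch lost=not, Auxiliary position sensor is down=not → not all inputs occur → does not occur.
Control chain down [OR]: #1 wire rope offline=not, Primary local panel degraded=not, A limit switch 2 malfunctions=not, Manual crank 2 malfunctions=occurs → at least one input occurs → occurs.
Power feed fails [OR]: North gearbox trips=not, Control chain down=occurs, Lower brake 2 is inoperative=not, #1 power feeder 2 trips=not → at least one input occurs → occurs.
Dam spillway gate fails to open [OR]: Backup hoist unavailable=not, Power feed fails=occurs → at least one input occurs → occurs.

Yes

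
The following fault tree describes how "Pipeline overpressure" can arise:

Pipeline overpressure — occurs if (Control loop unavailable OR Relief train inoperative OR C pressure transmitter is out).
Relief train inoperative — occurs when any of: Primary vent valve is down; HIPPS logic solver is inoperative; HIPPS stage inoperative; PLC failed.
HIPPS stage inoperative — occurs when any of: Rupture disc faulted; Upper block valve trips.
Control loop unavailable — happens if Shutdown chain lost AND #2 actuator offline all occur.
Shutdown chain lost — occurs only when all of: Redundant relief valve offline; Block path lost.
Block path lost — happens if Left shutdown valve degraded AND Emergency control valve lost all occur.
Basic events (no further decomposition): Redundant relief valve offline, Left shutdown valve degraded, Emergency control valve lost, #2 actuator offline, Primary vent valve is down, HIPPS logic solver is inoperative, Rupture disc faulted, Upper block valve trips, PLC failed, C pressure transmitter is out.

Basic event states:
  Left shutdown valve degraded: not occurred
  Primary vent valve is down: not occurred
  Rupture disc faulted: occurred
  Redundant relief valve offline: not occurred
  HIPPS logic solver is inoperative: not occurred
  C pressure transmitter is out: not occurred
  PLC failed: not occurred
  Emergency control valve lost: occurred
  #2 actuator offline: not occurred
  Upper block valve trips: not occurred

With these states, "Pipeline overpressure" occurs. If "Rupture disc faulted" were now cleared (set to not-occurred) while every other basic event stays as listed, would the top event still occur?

Counterfactual: set "Rupture disc faulted" to not occurred.
Block path lost [AND]: Left shutdown valve degraded=not, Emergency control valve lost=occurs → not all inputs occur → does not occur.
Shutdown chain lost [AND]: Redundant relief valve offline=not, Block path lost=not → not all inputs occur → does not occur.
Control loop unavailable [AND]: Shutdown chain lost=not, #2 actuator offline=not → not all inputs occur → does not occur.
HIPPS stage inoperative [OR]: Rupture disc faulted=not, Upper block valve trips=not → no input occurs → does not occur.
Relief train inoperative [OR]: Primary vent valve is down=not, HIPPS logic solver is inoperative=not, HIPPS stage inoperative=not, PLC failed=not → no input occurs → does not occur.
Pipeline overpressure [OR]: Control loop unavailable=not, Relief train inoperative=not, C pressure transmitter is out=not → no input occurs → does not occur.

No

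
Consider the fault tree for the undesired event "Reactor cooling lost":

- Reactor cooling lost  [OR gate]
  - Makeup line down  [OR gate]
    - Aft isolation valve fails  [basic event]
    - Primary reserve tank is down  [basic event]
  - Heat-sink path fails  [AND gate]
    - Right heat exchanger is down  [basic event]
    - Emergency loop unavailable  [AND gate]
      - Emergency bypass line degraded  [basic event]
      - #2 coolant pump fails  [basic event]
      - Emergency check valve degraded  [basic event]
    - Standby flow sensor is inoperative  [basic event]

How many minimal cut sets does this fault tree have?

3

Makeup line down [OR]: union of children's cut sets → 2 cut set(s).
Emergency loop unavailable [AND]: one cut set from each child combined → 1 × 1 × 1 = 1 cut set(s).
Heat-sink path fails [AND]: one cut set from each child combined → 1 × 1 × 1 = 1 cut set(s).
Reactor cooling lost [OR]: union of children's cut sets → 3 cut set(s).
Minimal cut sets: {Aft isolation valve fails}; {Primary reserve tank is down}; {#2 coolant pump fails, Emergency bypass line degraded, Emergency check valve degraded, Right heat exchanger is down, Standby flow sensor is inoperative}.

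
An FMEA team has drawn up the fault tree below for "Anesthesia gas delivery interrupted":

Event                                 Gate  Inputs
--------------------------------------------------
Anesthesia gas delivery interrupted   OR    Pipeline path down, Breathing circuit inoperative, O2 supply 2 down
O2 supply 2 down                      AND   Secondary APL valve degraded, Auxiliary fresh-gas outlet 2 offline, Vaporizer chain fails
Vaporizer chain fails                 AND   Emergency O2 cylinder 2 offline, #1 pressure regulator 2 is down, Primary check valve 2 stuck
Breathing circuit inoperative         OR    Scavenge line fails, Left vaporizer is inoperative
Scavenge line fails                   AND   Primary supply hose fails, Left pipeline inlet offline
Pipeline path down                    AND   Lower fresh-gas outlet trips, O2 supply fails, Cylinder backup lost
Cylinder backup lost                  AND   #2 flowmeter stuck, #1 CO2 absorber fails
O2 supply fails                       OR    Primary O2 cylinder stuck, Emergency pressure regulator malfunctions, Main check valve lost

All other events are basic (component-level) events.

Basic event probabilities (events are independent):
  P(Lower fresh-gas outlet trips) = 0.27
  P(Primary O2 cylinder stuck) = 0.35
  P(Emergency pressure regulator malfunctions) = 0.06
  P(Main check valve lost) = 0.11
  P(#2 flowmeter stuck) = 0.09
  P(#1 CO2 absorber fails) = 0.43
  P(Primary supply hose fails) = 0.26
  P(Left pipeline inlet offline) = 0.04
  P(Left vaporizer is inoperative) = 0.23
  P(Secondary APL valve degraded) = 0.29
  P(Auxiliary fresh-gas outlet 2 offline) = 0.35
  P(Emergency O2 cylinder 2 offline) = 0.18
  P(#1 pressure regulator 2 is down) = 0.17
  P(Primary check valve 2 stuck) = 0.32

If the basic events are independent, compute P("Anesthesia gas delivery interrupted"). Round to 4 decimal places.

0.2424

P(O2 supply fails) [OR] = 1 − (1−0.35) × (1−0.06) × (1−0.11) = 0.456210
P(Cylinder backup lost) [AND] = 0.09 × 0.43 = 0.038700
P(Pipeline path down) [AND] = 0.27 × 0.456210 × 0.038700 = 0.004767
P(Scavenge line fails) [AND] = 0.26 × 0.04 = 0.010400
P(Breathing circuit inoperative) [OR] = 1 − (1−0.010400) × (1−0.23) = 0.238008
P(Vaporizer chain fails) [AND] = 0.18 × 0.17 × 0.32 = 0.009792
P(O2 supply 2 down) [AND] = 0.29 × 0.35 × 0.009792 = 0.000994
P(Anesthesia gas delivery interrupted) [OR] = 1 − (1−0.004767) × (1−0.238008) × (1−0.000994) = 0.242394
Rounded to 4 decimal places: P(Anesthesia gas delivery interrupted) ≈ 0.2424.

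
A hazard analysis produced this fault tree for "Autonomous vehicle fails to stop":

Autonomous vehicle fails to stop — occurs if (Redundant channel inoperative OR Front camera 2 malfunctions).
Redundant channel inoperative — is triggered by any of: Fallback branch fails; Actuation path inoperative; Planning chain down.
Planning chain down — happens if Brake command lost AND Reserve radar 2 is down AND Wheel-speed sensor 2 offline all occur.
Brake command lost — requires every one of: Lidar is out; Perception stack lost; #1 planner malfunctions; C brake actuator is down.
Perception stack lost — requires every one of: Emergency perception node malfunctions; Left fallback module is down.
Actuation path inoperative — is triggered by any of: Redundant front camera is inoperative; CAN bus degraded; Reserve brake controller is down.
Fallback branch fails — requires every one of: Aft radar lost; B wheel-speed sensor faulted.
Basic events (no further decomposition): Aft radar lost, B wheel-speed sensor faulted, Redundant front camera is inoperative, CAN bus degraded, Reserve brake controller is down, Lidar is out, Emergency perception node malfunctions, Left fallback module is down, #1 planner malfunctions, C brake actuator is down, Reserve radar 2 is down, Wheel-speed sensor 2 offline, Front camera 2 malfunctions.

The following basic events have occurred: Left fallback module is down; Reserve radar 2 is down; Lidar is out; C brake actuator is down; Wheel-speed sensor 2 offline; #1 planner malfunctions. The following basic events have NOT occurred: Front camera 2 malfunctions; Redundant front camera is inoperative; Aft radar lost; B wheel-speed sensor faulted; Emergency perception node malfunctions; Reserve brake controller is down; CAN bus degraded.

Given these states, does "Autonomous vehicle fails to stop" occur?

No

Fallback branch fails [AND]: Aft radar lost=not, B wheel-speed sensor faulted=not → not all inputs occur → does not occur.
Actuation path inoperative [OR]: Redundant front camera is inoperative=not, CAN bus degraded=not, Reserve brake controller is down=not → no input occurs → does not occur.
Perception stack lost [AND]: Emergency perception node malfunctions=not, Left fallback module is down=occurs → not all inputs occur → does not occur.
Brake command lost [AND]: Lidar is out=occurs, Perception stack lost=not, #1 planner malfunctions=occurs, C brake actuator is down=occurs → not all inputs occur → does not occur.
Planning chain down [AND]: Brake command lost=not, Reserve radar 2 is down=occurs, Wheel-speed sensor 2 offline=occurs → not all inputs occur → does not occur.
Redundant channel inoperative [OR]: Fallback branch fails=not, Actuation path inoperative=not, Planning chain down=not → no input occurs → does not occur.
Autonomous vehicle fails to stop [OR]: Redundant channel inoperative=not, Front camera 2 malfunctions=not → no input occurs → does not occur.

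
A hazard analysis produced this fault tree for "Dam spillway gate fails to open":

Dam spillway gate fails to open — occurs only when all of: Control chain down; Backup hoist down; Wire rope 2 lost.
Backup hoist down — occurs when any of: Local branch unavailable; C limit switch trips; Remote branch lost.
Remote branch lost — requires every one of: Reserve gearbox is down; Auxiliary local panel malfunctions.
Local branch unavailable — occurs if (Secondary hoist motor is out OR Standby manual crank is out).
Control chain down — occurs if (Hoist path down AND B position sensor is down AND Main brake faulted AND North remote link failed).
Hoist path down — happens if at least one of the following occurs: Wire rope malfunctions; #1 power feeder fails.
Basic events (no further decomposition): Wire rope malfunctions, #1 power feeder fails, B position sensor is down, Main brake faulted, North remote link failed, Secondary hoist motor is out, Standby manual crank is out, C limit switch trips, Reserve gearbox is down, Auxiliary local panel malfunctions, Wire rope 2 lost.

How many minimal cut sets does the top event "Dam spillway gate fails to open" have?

8

Hoist path down [OR]: union of children's cut sets → 2 cut set(s).
Control chain down [AND]: one cut set from each child combined → 2 × 1 × 1 × 1 = 2 cut set(s).
Local branch unavailable [OR]: union of children's cut sets → 2 cut set(s).
Remote branch lost [AND]: one cut set from each child combined → 1 × 1 = 1 cut set(s).
Backup hoist down [OR]: union of children's cut sets → 4 cut set(s).
Dam spillway gate fails to open [AND]: one cut set from each child combined → 2 × 4 × 1 = 8 cut set(s).
Minimal cut sets: {B position sensor is down, Main brake faulted, North remote link failed, Secondary hoist motor is out, Wire rope 2 lost, Wire rope malfunctions}; {B position sensor is down, Main brake faulted, North remote link failed, Standby manual crank is out, Wire rope 2 lost, Wire rope malfunctions}; {B position sensor is down, C limit switch trips, Main brake faulted, North remote link failed, Wire rope 2 lost, Wire rope malfunctions}; {Auxiliary local panel malfunctions, B position sensor is down, Main brake faulted, North remote link failed, Reserve gearbox is down, Wire rope 2 lost, Wire rope malfunctions}; {#1 power feeder fails, B position sensor is down, Main brake faulted, North remote link failed, Secondary hoist motor is out, Wire rope 2 lost}; {#1 power feeder fails, B position sensor is down, Main brake faulted, North remote link failed, Standby manual crank is out, Wire rope 2 lost}; {#1 power feeder fails, B position sensor is down, C limit switch trips, Main brake faulted, North remote link failed, Wire rope 2 lost}; {#1 power feeder fails, Auxiliary local panel malfunctions, B position sensor is down, Main brake faulted, North remote link failed, Reserve gearbox is down, Wire rope 2 lost}.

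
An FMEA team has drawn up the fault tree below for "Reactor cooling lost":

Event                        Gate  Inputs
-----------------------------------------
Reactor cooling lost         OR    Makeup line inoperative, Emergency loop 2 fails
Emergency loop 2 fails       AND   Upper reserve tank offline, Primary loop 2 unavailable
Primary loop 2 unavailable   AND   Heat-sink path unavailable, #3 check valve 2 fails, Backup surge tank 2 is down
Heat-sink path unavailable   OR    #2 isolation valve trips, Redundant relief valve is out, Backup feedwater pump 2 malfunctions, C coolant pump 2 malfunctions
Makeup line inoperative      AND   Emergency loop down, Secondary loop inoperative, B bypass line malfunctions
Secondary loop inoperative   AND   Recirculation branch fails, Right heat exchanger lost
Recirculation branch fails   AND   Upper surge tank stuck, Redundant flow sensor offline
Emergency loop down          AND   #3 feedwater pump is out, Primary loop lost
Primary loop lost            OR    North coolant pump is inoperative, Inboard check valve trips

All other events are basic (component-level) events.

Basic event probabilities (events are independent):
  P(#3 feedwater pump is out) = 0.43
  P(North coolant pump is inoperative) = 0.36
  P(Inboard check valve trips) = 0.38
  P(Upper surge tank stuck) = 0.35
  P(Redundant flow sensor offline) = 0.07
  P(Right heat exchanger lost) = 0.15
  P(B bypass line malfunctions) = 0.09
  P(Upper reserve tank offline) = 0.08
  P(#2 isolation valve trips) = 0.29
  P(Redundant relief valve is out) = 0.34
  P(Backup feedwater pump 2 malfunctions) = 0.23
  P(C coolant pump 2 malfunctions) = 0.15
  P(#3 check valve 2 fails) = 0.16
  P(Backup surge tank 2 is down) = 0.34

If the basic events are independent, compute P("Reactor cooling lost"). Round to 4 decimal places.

P(Primary loop lost) [OR] = 1 − (1−0.36) × (1−0.38) = 0.603200
P(Emergency loop down) [AND] = 0.43 × 0.603200 = 0.259376
P(Recirculation branch fails) [AND] = 0.35 × 0.07 = 0.024500
P(Secondary loop inoperative) [AND] = 0.024500 × 0.15 = 0.003675
P(Makeup line inoperative) [AND] = 0.259376 × 0.003675 × 0.09 = 0.000086
P(Heat-sink path unavailable) [OR] = 1 − (1−0.29) × (1−0.34) × (1−0.23) × (1−0.15) = 0.693301
P(Primary loop 2 unavailable) [AND] = 0.693301 × 0.16 × 0.34 = 0.037716
P(Emergency loop 2 fails) [AND] = 0.08 × 0.037716 = 0.003017
P(Reactor cooling lost) [OR] = 1 − (1−0.000086) × (1−0.003017) = 0.003103
Rounded to 4 decimal places: P(Reactor cooling lost) ≈ 0.0031.

0.0031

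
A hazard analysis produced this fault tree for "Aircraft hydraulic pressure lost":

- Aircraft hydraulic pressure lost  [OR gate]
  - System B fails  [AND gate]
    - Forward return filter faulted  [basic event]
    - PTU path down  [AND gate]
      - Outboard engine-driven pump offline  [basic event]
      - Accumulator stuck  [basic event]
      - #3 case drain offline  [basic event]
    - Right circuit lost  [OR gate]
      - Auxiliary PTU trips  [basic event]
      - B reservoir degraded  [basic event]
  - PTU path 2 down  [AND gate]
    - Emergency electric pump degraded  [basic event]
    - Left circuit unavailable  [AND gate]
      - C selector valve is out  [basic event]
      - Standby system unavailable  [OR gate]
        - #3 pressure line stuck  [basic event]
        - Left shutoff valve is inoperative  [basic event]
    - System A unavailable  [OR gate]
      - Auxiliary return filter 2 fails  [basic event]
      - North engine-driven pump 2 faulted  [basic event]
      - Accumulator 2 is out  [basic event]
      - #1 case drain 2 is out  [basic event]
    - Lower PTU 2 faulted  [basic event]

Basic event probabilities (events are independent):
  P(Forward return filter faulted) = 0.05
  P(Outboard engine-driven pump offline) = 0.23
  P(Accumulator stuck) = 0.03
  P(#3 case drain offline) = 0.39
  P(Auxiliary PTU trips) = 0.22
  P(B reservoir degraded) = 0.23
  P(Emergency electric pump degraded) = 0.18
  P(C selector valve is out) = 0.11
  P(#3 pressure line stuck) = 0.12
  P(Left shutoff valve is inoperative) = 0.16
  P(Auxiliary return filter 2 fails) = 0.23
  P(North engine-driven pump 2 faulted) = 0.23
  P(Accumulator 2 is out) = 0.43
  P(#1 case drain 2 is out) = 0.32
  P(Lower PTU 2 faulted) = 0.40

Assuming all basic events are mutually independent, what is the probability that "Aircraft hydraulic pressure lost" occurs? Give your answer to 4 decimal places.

P(PTU path down) [AND] = 0.23 × 0.03 × 0.39 = 0.002691
P(Right circuit lost) [OR] = 1 − (1−0.22) × (1−0.23) = 0.399400
P(System B fails) [AND] = 0.05 × 0.002691 × 0.399400 = 0.000054
P(Standby system unavailable) [OR] = 1 − (1−0.12) × (1−0.16) = 0.260800
P(Left circuit unavailable) [AND] = 0.11 × 0.260800 = 0.028688
P(System A unavailable) [OR] = 1 − (1−0.23) × (1−0.23) × (1−0.43) × (1−0.32) = 0.770192
P(PTU path 2 down) [AND] = 0.18 × 0.028688 × 0.770192 × 0.40 = 0.001591
P(Aircraft hydraulic pressure lost) [OR] = 1 − (1−0.000054) × (1−0.001591) = 0.001645
Rounded to 4 decimal places: P(Aircraft hydraulic pressure lost) ≈ 0.0016.

0.0016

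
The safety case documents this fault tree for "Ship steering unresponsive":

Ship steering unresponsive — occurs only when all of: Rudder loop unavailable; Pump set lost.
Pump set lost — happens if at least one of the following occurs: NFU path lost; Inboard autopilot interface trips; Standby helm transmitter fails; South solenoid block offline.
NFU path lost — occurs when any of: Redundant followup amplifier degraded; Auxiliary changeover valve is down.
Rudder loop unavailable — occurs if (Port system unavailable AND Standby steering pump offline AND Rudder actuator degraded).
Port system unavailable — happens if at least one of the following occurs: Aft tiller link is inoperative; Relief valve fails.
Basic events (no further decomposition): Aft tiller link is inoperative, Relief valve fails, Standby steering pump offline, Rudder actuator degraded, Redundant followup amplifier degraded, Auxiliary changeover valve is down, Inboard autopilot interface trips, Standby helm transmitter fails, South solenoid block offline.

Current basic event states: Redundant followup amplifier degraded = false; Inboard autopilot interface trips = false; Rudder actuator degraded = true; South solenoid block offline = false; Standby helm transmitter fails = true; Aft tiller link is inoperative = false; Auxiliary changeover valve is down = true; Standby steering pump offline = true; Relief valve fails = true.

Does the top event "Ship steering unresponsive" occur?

Port system unavailable [OR]: Aft tiller link is inoperative=not, Relief valve fails=occurs → at least one input occurs → occurs.
Rudder loop unavailable [AND]: Port system unavailable=occurs, Standby steering pump offline=occurs, Rudder actuator degraded=occurs → all inputs occur → occurs.
NFU path lost [OR]: Redundant followup amplifier degraded=not, Auxiliary changeover valve is down=occurs → at least one input occurs → occurs.
Pump set lost [OR]: NFU path lost=occurs, Inboard autopilot interface trips=not, Standby helm transmitter fails=occurs, South solenoid block offline=not → at least one input occurs → occurs.
Ship steering unresponsive [AND]: Rudder loop unavailable=occurs, Pump set lost=occurs → all inputs occur → occurs.

Yes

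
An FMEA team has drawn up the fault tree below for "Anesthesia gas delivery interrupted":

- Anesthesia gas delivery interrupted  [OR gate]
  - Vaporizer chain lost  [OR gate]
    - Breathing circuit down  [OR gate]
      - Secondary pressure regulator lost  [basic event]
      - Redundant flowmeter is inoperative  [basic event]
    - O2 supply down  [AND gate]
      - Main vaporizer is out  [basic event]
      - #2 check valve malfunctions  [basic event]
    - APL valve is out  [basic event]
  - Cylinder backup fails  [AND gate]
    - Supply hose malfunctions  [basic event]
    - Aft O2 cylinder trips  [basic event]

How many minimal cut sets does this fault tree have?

5

Breathing circuit down [OR]: union of children's cut sets → 2 cut set(s).
O2 supply down [AND]: one cut set from each child combined → 1 × 1 = 1 cut set(s).
Vaporizer chain lost [OR]: union of children's cut sets → 4 cut set(s).
Cylinder backup fails [AND]: one cut set from each child combined → 1 × 1 = 1 cut set(s).
Anesthesia gas delivery interrupted [OR]: union of children's cut sets → 5 cut set(s).
Minimal cut sets: {Secondary pressure regulator lost}; {Redundant flowmeter is inoperative}; {#2 check valve malfunctions, Main vaporizer is out}; {APL valve is out}; {Aft O2 cylinder trips, Supply hose malfunctions}.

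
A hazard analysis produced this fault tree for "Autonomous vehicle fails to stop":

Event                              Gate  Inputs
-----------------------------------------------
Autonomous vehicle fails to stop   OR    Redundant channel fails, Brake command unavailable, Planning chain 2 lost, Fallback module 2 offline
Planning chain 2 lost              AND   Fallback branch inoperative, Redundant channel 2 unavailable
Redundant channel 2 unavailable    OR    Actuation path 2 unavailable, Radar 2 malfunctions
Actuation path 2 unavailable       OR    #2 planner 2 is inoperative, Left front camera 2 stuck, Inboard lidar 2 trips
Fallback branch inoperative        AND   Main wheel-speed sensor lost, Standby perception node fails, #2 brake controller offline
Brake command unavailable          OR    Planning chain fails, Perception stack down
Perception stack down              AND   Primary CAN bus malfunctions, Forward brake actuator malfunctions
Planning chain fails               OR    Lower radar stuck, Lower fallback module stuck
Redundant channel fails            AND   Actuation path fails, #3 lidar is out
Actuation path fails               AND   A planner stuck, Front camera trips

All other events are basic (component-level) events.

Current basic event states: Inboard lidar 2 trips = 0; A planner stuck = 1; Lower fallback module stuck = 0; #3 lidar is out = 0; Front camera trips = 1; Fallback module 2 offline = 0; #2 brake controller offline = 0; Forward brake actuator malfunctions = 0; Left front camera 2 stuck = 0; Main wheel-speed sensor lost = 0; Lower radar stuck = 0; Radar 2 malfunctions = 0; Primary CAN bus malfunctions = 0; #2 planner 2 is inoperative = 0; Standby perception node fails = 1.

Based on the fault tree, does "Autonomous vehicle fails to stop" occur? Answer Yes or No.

No

Actuation path fails [AND]: A planner stuck=occurs, Front camera trips=occurs → all inputs occur → occurs.
Redundant channel fails [AND]: Actuation path fails=occurs, #3 lidar is out=not → not all inputs occur → does not occur.
Planning chain fails [OR]: Lower radar stuck=not, Lower fallback module stuck=not → no input occurs → does not occur.
Perception stack down [AND]: Primary CAN bus malfunctions=not, Forward brake actuator malfunctions=not → not all inputs occur → does not occur.
Brake command unavailable [OR]: Planning chain fails=not, Perception stack down=not → no input occurs → does not occur.
Fallback branch inoperative [AND]: Main wheel-speed sensor lost=not, Standby perception node fails=occurs, #2 brake controller offline=not → not all inputs occur → does not occur.
Actuation path 2 unavailable [OR]: #2 planner 2 is inoperative=not, Left front camera 2 stuck=not, Inboard lidar 2 trips=not → no input occurs → does not occur.
Redundant channel 2 unavailable [OR]: Actuation path 2 unavailable=not, Radar 2 malfunctions=not → no input occurs → does not occur.
Planning chain 2 lost [AND]: Fallback branch inoperative=not, Redundant channel 2 unavailable=not → not all inputs occur → does not occur.
Autonomous vehicle fails to stop [OR]: Redundant channel fails=not, Brake command unavailable=not, Planning chain 2 lost=not, Fallback module 2 offline=not → no input occurs → does not occur.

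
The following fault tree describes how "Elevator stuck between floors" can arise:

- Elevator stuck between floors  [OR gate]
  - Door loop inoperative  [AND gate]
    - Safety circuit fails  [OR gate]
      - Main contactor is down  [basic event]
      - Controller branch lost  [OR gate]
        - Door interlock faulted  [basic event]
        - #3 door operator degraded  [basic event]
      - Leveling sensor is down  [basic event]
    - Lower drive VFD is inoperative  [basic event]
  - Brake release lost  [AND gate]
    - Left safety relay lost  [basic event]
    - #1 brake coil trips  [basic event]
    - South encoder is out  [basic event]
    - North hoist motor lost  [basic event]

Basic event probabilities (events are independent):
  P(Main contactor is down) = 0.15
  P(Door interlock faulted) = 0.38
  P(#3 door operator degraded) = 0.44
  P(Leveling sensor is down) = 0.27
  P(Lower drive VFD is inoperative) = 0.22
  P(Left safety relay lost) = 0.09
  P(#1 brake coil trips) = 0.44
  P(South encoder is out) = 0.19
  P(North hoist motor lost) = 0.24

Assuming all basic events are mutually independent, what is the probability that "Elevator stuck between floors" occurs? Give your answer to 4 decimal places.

0.1741

P(Controller branch lost) [OR] = 1 − (1−0.38) × (1−0.44) = 0.652800
P(Safety circuit fails) [OR] = 1 − (1−0.15) × (1−0.652800) × (1−0.27) = 0.784562
P(Door loop inoperative) [AND] = 0.784562 × 0.22 = 0.172604
P(Brake release lost) [AND] = 0.09 × 0.44 × 0.19 × 0.24 = 0.001806
P(Elevator stuck between floors) [OR] = 1 − (1−0.172604) × (1−0.001806) = 0.174098
Rounded to 4 decimal places: P(Elevator stuck between floors) ≈ 0.1741.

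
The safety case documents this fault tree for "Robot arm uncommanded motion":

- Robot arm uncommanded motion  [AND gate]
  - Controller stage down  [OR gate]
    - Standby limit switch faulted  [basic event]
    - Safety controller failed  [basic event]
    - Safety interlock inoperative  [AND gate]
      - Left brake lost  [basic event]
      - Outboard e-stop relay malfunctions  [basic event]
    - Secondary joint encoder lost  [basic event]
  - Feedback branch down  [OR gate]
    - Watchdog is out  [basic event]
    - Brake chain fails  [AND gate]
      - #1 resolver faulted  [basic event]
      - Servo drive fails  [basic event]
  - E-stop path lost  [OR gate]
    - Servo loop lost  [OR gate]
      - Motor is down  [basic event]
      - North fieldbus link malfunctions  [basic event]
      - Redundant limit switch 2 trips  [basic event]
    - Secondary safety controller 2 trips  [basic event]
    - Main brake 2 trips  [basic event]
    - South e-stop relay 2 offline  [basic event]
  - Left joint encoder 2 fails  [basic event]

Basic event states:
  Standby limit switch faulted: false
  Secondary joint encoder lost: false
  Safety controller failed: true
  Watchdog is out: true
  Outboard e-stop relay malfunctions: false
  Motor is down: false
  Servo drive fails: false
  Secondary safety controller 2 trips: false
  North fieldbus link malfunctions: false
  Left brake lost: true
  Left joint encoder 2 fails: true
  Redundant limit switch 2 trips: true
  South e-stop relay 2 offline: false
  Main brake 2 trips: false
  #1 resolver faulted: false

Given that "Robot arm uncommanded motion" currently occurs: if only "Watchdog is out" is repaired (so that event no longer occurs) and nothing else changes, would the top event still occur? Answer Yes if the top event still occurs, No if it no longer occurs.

No

Counterfactual: set "Watchdog is out" to not occurred.
Safety interlock inoperative [AND]: Left brake lost=occurs, Outboard e-stop relay malfunctions=not → not all inputs occur → does not occur.
Controller stage down [OR]: Standby limit switch faulted=not, Safety controller failed=occurs, Safety interlock inoperative=not, Secondary joint encoder lost=not → at least one input occurs → occurs.
Brake chain fails [AND]: #1 resolver faulted=not, Servo drive fails=not → not all inputs occur → does not occur.
Feedback branch down [OR]: Watchdog is out=not, Brake chain fails=not → no input occurs → does not occur.
Servo loop lost [OR]: Motor is down=not, North fieldbus link malfunctions=not, Redundant limit switch 2 trips=occurs → at least one input occurs → occurs.
E-stop path lost [OR]: Servo loop lost=occurs, Secondary safety controller 2 trips=not, Main brake 2 trips=not, South e-stop relay 2 offline=not → at least one input occurs → occurs.
Robot arm uncommanded motion [AND]: Controller stage down=occurs, Feedback branch down=not, E-stop path lost=occurs, Left joint encoder 2 fails=occurs → not all inputs occur → does not occur.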